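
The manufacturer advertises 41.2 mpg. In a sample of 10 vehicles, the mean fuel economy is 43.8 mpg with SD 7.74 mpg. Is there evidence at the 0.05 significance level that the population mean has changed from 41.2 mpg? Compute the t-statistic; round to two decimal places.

1.06

H0: μ = 41.2; H1: μ ≠ 41.2 (one-sample t-test, two-sided).
t = (x̄ − μ₀)/(s/√n) = (43.8 − 41.2)/(7.74/√10) = 1.06
df = n − 1 = 9
Two-sided p-value ≈ 0.3158
Since p ≈ 0.3158 > α = 0.05, fail to reject H0; the evidence is not statistically significant.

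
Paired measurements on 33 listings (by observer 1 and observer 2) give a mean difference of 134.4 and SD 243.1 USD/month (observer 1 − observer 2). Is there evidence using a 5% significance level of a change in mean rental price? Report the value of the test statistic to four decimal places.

H0: μ_d = 0; H1: μ_d ≠ 0 (paired t-test on the differences, two-sided).
t = d̄/(s_d/√n) = 134.4/(243.1/√33) = 3.1759
df = n − 1 = 32
Two-sided p-value ≈ 0.0033
Since p ≈ 0.0033 < α = 0.05, reject H0; the data support H1.

3.1759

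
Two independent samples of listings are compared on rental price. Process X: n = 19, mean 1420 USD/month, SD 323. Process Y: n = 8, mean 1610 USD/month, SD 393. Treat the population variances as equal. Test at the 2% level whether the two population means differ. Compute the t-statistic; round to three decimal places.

-1.310

Let group 1 = process X, group 2 = process Y. H0: μ_1 = μ_2; H1: μ_1 ≠ μ_2 (two-sample pooled-variance t-test, two-sided).
s_p² = [(19−1)·323² + (8−1)·393²]/(19+8−2) = 118363
t = (1420 − 1610)/√[118363·(1/19 + 1/8)] = -1.310
df = n₁ + n₂ − 2 = 25
Two-sided p-value ≈ 0.202
Since p ≈ 0.202 > α = 0.02, fail to reject H0; the data do not provide sufficient evidence against H0.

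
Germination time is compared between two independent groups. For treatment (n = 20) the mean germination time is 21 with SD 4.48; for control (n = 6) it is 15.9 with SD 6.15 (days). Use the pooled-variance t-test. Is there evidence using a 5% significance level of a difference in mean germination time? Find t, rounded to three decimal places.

Let group 1 = treatment, group 2 = control. H0: μ_1 = μ_2; H1: μ_1 ≠ μ_2 (two-sample pooled-variance t-test, two-sided).
s_p² = [(20−1)·4.48² + (6−1)·6.15²]/(20+6−2) = 23.7688
t = (21 − 15.9)/√[23.7688·(1/20 + 1/6)] = 2.247
df = n₁ + n₂ − 2 = 24
Two-sided p-value ≈ 0.034
Since p ≈ 0.034 < α = 0.05, reject H0; the data support H1.

2.247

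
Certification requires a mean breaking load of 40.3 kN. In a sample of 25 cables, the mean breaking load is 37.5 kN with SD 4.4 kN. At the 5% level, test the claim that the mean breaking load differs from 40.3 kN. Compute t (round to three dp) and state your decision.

t = -3.182; reject H0

H0: μ = 40.3; H1: μ ≠ 40.3 (one-sample t-test, two-sided).
t = (x̄ − μ₀)/(s/√n) = (37.5 − 40.3)/(4.4/√25) = -3.182
df = n − 1 = 24
Two-sided p-value ≈ 0.004
Since p ≈ 0.004 < α = 0.05, reject H0; the evidence is statistically significant.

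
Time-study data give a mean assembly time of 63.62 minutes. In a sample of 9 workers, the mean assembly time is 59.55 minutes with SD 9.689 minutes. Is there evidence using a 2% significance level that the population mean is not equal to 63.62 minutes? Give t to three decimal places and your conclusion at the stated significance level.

t = -1.260; fail to reject H0

H0: μ = 63.62; H1: μ ≠ 63.62 (one-sample t-test, two-sided).
t = (x̄ − μ₀)/(s/√n) = (59.55 − 63.62)/(9.689/√9) = -1.260
df = n − 1 = 8
Two-sided p-value ≈ 0.2431
Since p ≈ 0.2431 > α = 0.02, fail to reject H0; the evidence is not statistically significant.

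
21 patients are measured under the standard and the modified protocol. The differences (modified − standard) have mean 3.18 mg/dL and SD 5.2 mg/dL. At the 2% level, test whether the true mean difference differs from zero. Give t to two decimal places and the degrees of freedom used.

H0: μ_d = 0; H1: μ_d ≠ 0 (paired t-test on the differences, two-sided).
t = d̄/(s_d/√n) = 3.18/(5.2/√21) = 2.80
df = n − 1 = 20
Two-sided p-value ≈ 0.011
Since p ≈ 0.011 < α = 0.02, reject H0; the data support H1.

t = 2.80, df = 20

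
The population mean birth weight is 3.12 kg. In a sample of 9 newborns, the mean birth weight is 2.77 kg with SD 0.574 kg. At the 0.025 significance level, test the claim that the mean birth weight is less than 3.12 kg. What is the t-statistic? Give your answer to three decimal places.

-1.829

H0: μ = 3.12; H1: μ < 3.12 (one-sample t-test, left-tailed).
t = (x̄ − μ₀)/(s/√n) = (2.77 − 3.12)/(0.574/√9) = -1.829
df = n − 1 = 8
p-value = P(T ≤ -1.829) ≈ 0.0524
Since p ≈ 0.0524 > α = 0.025, fail to reject H0; the data do not provide sufficient evidence against H0.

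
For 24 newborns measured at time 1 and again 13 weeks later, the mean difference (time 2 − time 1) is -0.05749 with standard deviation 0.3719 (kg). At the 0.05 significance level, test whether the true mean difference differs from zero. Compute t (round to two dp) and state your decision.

t = -0.76; fail to reject H0

H0: μ_d = 0; H1: μ_d ≠ 0 (paired t-test on the differences, two-sided).
t = d̄/(s_d/√n) = -0.05749/(0.3719/√24) = -0.76
df = n − 1 = 23
Two-sided p-value ≈ 0.4566
Since p ≈ 0.4566 > α = 0.05, fail to reject H0; the data do not provide sufficient evidence against H0.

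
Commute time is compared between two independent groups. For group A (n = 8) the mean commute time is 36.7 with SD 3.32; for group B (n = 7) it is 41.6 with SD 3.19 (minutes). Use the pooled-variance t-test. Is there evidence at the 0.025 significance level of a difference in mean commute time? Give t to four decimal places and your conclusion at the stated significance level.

t = -2.9036; reject H0

Let group 1 = group A, group 2 = group B. H0: μ_1 = μ_2; H1: μ_1 ≠ μ_2 (two-sample pooled-variance t-test, two-sided).
s_p² = [(8−1)·3.32² + (7−1)·3.19²]/(8+7−2) = 10.6318
t = (36.7 − 41.6)/√[10.6318·(1/8 + 1/7)] = -2.9036
df = n₁ + n₂ − 2 = 13
Two-sided p-value ≈ 0.012
Since p ≈ 0.012 < α = 0.025, reject H0; the data support H1.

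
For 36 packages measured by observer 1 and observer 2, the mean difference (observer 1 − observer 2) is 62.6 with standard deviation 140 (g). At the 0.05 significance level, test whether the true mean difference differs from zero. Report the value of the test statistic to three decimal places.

H0: μ_d = 0; H1: μ_d ≠ 0 (paired t-test on the differences, two-sided).
t = d̄/(s_d/√n) = 62.6/(140/√36) = 2.683
df = n − 1 = 35
Two-sided p-value ≈ 0.0111
Since p ≈ 0.0111 < α = 0.05, reject H0; the data support H1.

2.683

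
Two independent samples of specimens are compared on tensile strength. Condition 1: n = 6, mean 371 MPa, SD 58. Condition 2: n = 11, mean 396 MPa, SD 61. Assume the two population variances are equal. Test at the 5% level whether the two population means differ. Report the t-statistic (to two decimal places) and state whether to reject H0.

t = -0.82; fail to reject H0

Let group 1 = condition 1, group 2 = condition 2. H0: μ_1 = μ_2; H1: μ_1 ≠ μ_2 (two-sample pooled-variance t-test, two-sided).
s_p² = [(6−1)·58² + (11−1)·61²]/(6+11−2) = 3602
t = (371 − 396)/√[3602·(1/6 + 1/11)] = -0.82
df = n₁ + n₂ − 2 = 15
Two-sided p-value ≈ 0.4246
Since p ≈ 0.4246 > α = 0.05, fail to reject H0; the data do not provide sufficient evidence against H0.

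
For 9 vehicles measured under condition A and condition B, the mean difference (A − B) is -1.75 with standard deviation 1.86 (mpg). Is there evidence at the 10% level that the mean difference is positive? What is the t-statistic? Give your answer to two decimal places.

-2.82

H0: μ_d = 0; H1: μ_d > 0 (paired t-test on the differences, right-tailed).
t = d̄/(s_d/√n) = -1.75/(1.86/√9) = -2.82
df = n − 1 = 8
p-value = P(T ≥ -2.82) ≈ 0.989
Since p ≈ 0.989 > α = 0.1, fail to reject H0; the data do not provide sufficient evidence against H0.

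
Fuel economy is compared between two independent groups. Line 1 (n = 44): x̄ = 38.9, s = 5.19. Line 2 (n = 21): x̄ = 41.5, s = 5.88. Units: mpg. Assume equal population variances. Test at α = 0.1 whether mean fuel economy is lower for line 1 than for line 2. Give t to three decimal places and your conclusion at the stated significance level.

Let group 1 = line 1, group 2 = line 2. H0: μ_1 = μ_2; H1: μ_1 < μ_2 (two-sample pooled-variance t-test, left-tailed).
s_p² = [(44−1)·5.19² + (21−1)·5.88²]/(44+21−2) = 29.361
t = (38.9 − 41.5)/√[29.361·(1/44 + 1/21)] = -1.809
df = n₁ + n₂ − 2 = 63
p-value = P(T ≤ -1.809) ≈ 0.038
Since p ≈ 0.038 < α = 0.1, reject H0; the evidence is statistically significant.

t = -1.809; reject H0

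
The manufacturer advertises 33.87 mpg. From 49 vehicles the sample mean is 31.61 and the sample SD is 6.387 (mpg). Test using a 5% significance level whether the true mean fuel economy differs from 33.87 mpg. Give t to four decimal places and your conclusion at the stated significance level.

H0: μ = 33.87; H1: μ ≠ 33.87 (one-sample t-test, two-sided).
t = (x̄ − μ₀)/(s/√n) = (31.61 − 33.87)/(6.387/√49) = -2.4769
df = n − 1 = 48
Two-sided p-value ≈ 0.0168
Since p ≈ 0.0168 < α = 0.05, reject H0; the data support H1.

t = -2.4769; reject H0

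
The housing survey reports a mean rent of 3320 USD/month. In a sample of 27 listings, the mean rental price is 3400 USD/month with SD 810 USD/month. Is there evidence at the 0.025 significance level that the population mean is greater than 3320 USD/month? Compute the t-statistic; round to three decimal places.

0.513

H0: μ = 3320; H1: μ > 3320 (one-sample t-test, right-tailed).
t = (x̄ − μ₀)/(s/√n) = (3400 − 3320)/(810/√27) = 0.513
df = n − 1 = 26
p-value = P(T ≥ 0.513) ≈ 0.306
Since p ≈ 0.306 > α = 0.025, fail to reject H0; the evidence is not statistically significant.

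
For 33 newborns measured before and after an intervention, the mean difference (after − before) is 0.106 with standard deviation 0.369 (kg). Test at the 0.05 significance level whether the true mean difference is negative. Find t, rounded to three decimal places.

H0: μ_d = 0; H1: μ_d < 0 (paired t-test on the differences, left-tailed).
t = d̄/(s_d/√n) = 0.106/(0.369/√33) = 1.650
df = n − 1 = 32
p-value = P(T ≤ 1.650) ≈ 0.9457
Since p ≈ 0.9457 > α = 0.05, fail to reject H0; the data do not provide sufficient evidence against H0.

1.650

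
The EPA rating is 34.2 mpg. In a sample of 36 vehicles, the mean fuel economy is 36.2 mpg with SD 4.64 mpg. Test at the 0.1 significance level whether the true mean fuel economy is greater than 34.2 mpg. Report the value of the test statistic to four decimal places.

H0: μ = 34.2; H1: μ > 34.2 (one-sample t-test, right-tailed).
t = (x̄ − μ₀)/(s/√n) = (36.2 − 34.2)/(4.64/√36) = 2.5862
df = n − 1 = 35
p-value = P(T ≥ 2.5862) ≈ 0.007
Since p ≈ 0.007 < α = 0.1, reject H0; the evidence is statistically significant.

2.5862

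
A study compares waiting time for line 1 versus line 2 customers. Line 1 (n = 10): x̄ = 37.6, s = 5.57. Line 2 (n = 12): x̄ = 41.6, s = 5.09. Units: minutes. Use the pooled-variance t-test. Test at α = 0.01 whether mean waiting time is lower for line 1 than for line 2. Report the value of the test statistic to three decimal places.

Let group 1 = line 1, group 2 = line 2. H0: μ_1 = μ_2; H1: μ_1 < μ_2 (two-sample pooled-variance t-test, left-tailed).
s_p² = [(10−1)·5.57² + (12−1)·5.09²]/(10+12−2) = 28.2107
t = (37.6 − 41.6)/√[28.2107·(1/10 + 1/12)] = -1.759
df = n₁ + n₂ − 2 = 20
p-value = P(T ≤ -1.759) ≈ 0.047
Since p ≈ 0.047 > α = 0.01, fail to reject H0; the data do not provide sufficient evidence against H0.

-1.759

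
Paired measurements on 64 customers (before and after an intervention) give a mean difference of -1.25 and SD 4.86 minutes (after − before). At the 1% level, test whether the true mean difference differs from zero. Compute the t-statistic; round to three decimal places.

-2.058

H0: μ_d = 0; H1: μ_d ≠ 0 (paired t-test on the differences, two-sided).
t = d̄/(s_d/√n) = -1.25/(4.86/√64) = -2.058
df = n − 1 = 63
Two-sided p-value ≈ 0.044
Since p ≈ 0.044 > α = 0.01, fail to reject H0; the evidence is not statistically significant.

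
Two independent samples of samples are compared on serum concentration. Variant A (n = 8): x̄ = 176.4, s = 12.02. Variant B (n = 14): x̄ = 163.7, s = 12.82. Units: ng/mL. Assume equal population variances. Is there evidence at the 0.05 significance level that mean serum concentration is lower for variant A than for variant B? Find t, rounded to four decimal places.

Let group 1 = variant A, group 2 = variant B. H0: μ_1 = μ_2; H1: μ_1 < μ_2 (two-sample pooled-variance t-test, left-tailed).
s_p² = [(8−1)·12.02² + (14−1)·12.82²]/(8+14−2) = 157.397
t = (176.4 − 163.7)/√[157.397·(1/8 + 1/14)] = 2.2840
df = n₁ + n₂ − 2 = 20
p-value = P(T ≤ 2.2840) ≈ 0.9833
Since p ≈ 0.9833 > α = 0.05, fail to reject H0; the evidence is not statistically significant.

2.2840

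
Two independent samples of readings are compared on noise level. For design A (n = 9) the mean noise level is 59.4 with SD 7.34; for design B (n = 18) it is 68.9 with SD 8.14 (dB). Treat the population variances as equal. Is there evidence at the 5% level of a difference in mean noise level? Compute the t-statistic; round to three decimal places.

Let group 1 = design A, group 2 = design B. H0: μ_1 = μ_2; H1: μ_1 ≠ μ_2 (two-sample pooled-variance t-test, two-sided).
s_p² = [(9−1)·7.34² + (18−1)·8.14²]/(9+18−2) = 62.2967
t = (59.4 − 68.9)/√[62.2967·(1/9 + 1/18)] = -2.948
df = n₁ + n₂ − 2 = 25
Two-sided p-value ≈ 0.0068
Since p ≈ 0.0068 < α = 0.05, reject H0; the evidence is statistically significant.

-2.948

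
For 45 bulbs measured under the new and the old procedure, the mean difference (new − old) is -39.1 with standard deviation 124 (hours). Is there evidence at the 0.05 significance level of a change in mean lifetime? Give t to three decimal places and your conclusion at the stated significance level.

H0: μ_d = 0; H1: μ_d ≠ 0 (paired t-test on the differences, two-sided).
t = d̄/(s_d/√n) = -39.1/(124/√45) = -2.115
df = n − 1 = 44
Two-sided p-value ≈ 0.040
Since p ≈ 0.040 < α = 0.05, reject H0; the data support H1.

t = -2.115; reject H0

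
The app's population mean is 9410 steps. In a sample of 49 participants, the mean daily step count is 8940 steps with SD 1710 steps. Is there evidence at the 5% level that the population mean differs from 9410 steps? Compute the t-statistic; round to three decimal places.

-1.924

H0: μ = 9410; H1: μ ≠ 9410 (one-sample t-test, two-sided).
t = (x̄ − μ₀)/(s/√n) = (8940 − 9410)/(1710/√49) = -1.924
df = n − 1 = 48
Two-sided p-value ≈ 0.0603
Since p ≈ 0.0603 > α = 0.05, fail to reject H0; the data do not provide sufficient evidence against H0.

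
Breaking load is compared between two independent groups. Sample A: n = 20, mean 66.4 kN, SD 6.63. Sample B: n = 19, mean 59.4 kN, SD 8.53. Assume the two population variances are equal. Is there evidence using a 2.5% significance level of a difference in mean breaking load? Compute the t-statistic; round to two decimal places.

Let group 1 = sample A, group 2 = sample B. H0: μ_1 = μ_2; H1: μ_1 ≠ μ_2 (two-sample pooled-variance t-test, two-sided).
s_p² = [(20−1)·6.63² + (19−1)·8.53²]/(20+19−2) = 57.9697
t = (66.4 − 59.4)/√[57.9697·(1/20 + 1/19)] = 2.87
df = n₁ + n₂ − 2 = 37
Two-sided p-value ≈ 0.007
Since p ≈ 0.007 < α = 0.025, reject H0; the data support H1.

2.87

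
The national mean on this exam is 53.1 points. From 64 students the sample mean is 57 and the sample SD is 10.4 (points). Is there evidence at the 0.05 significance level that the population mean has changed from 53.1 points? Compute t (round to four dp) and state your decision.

t = 3.0000; reject H0

H0: μ = 53.1; H1: μ ≠ 53.1 (one-sample t-test, two-sided).
t = (x̄ − μ₀)/(s/√n) = (57 − 53.1)/(10.4/√64) = 3.0000
df = n − 1 = 63
Two-sided p-value ≈ 0.0039
Since p ≈ 0.0039 < α = 0.05, reject H0; the evidence is statistically significant.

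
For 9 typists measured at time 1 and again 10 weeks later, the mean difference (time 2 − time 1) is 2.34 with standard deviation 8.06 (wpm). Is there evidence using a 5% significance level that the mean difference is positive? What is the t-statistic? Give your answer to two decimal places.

0.87

H0: μ_d = 0; H1: μ_d > 0 (paired t-test on the differences, right-tailed).
t = d̄/(s_d/√n) = 2.34/(8.06/√9) = 0.87
df = n − 1 = 8
p-value = P(T ≥ 0.87) ≈ 0.205
Since p ≈ 0.205 > α = 0.05, fail to reject H0; the data do not provide sufficient evidence against H0.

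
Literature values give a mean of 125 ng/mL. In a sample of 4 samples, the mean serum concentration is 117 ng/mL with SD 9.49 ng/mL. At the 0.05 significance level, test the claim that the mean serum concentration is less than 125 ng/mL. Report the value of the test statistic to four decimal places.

-1.6860

H0: μ = 125; H1: μ < 125 (one-sample t-test, left-tailed).
t = (x̄ − μ₀)/(s/√n) = (117 − 125)/(9.49/√4) = -1.6860
df = n − 1 = 3
p-value = P(T ≤ -1.6860) ≈ 0.095
Since p ≈ 0.095 > α = 0.05, fail to reject H0; the data do not provide sufficient evidence against H0.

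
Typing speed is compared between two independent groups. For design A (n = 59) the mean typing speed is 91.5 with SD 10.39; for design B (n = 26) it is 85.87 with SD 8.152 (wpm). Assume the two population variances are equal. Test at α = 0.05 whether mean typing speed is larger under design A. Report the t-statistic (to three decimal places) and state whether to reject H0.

t = 2.448; reject H0

Let group 1 = design A, group 2 = design B. H0: μ_1 = μ_2; H1: μ_1 > μ_2 (two-sample pooled-variance t-test, right-tailed).
s_p² = [(59−1)·10.39² + (26−1)·8.152²]/(59+26−2) = 95.453
t = (91.5 − 85.87)/√[95.453·(1/59 + 1/26)] = 2.448
df = n₁ + n₂ − 2 = 83
p-value = P(T ≥ 2.448) ≈ 0.008
Since p ≈ 0.008 < α = 0.05, reject H0; the data support H1.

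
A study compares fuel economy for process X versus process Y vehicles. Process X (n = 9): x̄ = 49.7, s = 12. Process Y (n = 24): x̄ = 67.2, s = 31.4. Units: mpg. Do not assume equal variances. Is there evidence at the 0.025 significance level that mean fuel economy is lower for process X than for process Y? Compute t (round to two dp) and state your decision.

Let group 1 = process X, group 2 = process Y. H0: μ_1 = μ_2; H1: μ_1 < μ_2 (Welch's two-sample t-test, left-tailed).
t = (x̄_1 − x̄_2)/√(s_1²/n_1 + s_2²/n_2) = (49.7 − 67.2)/√(12²/9 + 31.4²/24) = -2.32
Welch–Satterthwaite df ≈ 30.92
p-value = P(T ≤ -2.32) ≈ 0.014
Since p ≈ 0.014 < α = 0.025, reject H0; the data support H1.

t = -2.32; reject H0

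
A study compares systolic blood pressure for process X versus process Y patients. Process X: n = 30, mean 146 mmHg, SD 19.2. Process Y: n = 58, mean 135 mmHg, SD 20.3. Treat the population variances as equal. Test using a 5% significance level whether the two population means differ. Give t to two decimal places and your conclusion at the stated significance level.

t = 2.45; reject H0

Let group 1 = process X, group 2 = process Y. H0: μ_1 = μ_2; H1: μ_1 ≠ μ_2 (two-sample pooled-variance t-test, two-sided).
s_p² = [(30−1)·19.2² + (58−1)·20.3²]/(30+58−2) = 397.438
t = (146 − 135)/√[397.438·(1/30 + 1/58)] = 2.45
df = n₁ + n₂ − 2 = 86
Two-sided p-value ≈ 0.016
Since p ≈ 0.016 < α = 0.05, reject H0; the evidence is statistically significant.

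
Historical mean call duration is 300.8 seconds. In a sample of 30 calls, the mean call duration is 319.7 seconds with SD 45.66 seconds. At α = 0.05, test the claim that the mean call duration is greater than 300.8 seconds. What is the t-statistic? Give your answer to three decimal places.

2.267

H0: μ = 300.8; H1: μ > 300.8 (one-sample t-test, right-tailed).
t = (x̄ − μ₀)/(s/√n) = (319.7 − 300.8)/(45.66/√30) = 2.267
df = n − 1 = 29
p-value = P(T ≥ 2.267) ≈ 0.016
Since p ≈ 0.016 < α = 0.05, reject H0; the evidence is statistically significant.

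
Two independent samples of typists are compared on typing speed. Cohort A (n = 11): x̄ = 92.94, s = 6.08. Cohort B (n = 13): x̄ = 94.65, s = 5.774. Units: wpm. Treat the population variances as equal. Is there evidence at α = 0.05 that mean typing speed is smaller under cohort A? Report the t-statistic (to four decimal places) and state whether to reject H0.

t = -0.7057; fail to reject H0

Let group 1 = cohort A, group 2 = cohort B. H0: μ_1 = μ_2; H1: μ_1 < μ_2 (two-sample pooled-variance t-test, left-tailed).
s_p² = [(11−1)·6.08² + (13−1)·5.774²]/(11+13−2) = 34.9879
t = (92.94 − 94.65)/√[34.9879·(1/11 + 1/13)] = -0.7057
df = n₁ + n₂ − 2 = 22
p-value = P(T ≤ -0.7057) ≈ 0.244
Since p ≈ 0.244 > α = 0.05, fail to reject H0; the data do not provide sufficient evidence against H0.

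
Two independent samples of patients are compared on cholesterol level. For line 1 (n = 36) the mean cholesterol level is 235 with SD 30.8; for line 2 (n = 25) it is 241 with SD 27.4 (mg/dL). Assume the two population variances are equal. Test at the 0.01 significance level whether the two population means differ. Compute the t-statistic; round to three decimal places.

-0.782

Let group 1 = line 1, group 2 = line 2. H0: μ_1 = μ_2; H1: μ_1 ≠ μ_2 (two-sample pooled-variance t-test, two-sided).
s_p² = [(36−1)·30.8² + (25−1)·27.4²]/(36+25−2) = 868.146
t = (235 − 241)/√[868.146·(1/36 + 1/25)] = -0.782
df = n₁ + n₂ − 2 = 59
Two-sided p-value ≈ 0.437
Since p ≈ 0.437 > α = 0.01, fail to reject H0; the evidence is not statistically significant.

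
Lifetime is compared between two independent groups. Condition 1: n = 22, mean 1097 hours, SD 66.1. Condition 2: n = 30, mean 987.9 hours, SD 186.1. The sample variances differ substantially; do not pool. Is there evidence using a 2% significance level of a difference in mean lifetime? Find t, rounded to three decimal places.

Let group 1 = condition 1, group 2 = condition 2. H0: μ_1 = μ_2; H1: μ_1 ≠ μ_2 (Welch's two-sample t-test, two-sided).
t = (x̄_1 − x̄_2)/√(s_1²/n_1 + s_2²/n_2) = (1097 − 987.9)/√(66.1²/22 + 186.1²/30) = 2.966
Welch–Satterthwaite df ≈ 38.27
Two-sided p-value ≈ 0.0052
Since p ≈ 0.0052 < α = 0.02, reject H0; the data support H1.

2.966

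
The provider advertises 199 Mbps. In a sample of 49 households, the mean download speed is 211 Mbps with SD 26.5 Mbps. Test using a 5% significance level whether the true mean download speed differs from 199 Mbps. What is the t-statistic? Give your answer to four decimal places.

H0: μ = 199; H1: μ ≠ 199 (one-sample t-test, two-sided).
t = (x̄ − μ₀)/(s/√n) = (211 − 199)/(26.5/√49) = 3.1698
df = n − 1 = 48
Two-sided p-value ≈ 0.003
Since p ≈ 0.003 < α = 0.05, reject H0; the evidence is statistically significant.

3.1698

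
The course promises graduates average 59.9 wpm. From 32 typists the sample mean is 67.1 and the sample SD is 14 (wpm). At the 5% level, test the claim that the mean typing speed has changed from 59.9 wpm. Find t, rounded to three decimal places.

H0: μ = 59.9; H1: μ ≠ 59.9 (one-sample t-test, two-sided).
t = (x̄ − μ₀)/(s/√n) = (67.1 − 59.9)/(14/√32) = 2.909
df = n − 1 = 31
Two-sided p-value ≈ 0.0066
Since p ≈ 0.0066 < α = 0.05, reject H0; the data support H1.

2.909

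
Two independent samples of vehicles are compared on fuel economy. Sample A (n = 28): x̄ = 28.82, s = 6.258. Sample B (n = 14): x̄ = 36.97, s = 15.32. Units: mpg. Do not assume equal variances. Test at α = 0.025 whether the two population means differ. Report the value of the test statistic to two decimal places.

Let group 1 = sample A, group 2 = sample B. H0: μ_1 = μ_2; H1: μ_1 ≠ μ_2 (Welch's two-sample t-test, two-sided).
t = (x̄_1 − x̄_2)/√(s_1²/n_1 + s_2²/n_2) = (28.82 − 36.97)/√(6.258²/28 + 15.32²/14) = -1.91
Welch–Satterthwaite df ≈ 15.21
Two-sided p-value ≈ 0.075
Since p ≈ 0.075 > α = 0.025, fail to reject H0; the data do not provide sufficient evidence against H0.

-1.91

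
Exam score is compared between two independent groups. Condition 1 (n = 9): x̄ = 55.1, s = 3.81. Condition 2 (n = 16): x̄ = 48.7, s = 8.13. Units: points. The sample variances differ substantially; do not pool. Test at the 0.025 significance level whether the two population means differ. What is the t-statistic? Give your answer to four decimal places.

Let group 1 = condition 1, group 2 = condition 2. H0: μ_1 = μ_2; H1: μ_1 ≠ μ_2 (Welch's two-sample t-test, two-sided).
t = (x̄_1 − x̄_2)/√(s_1²/n_1 + s_2²/n_2) = (55.1 − 48.7)/√(3.81²/9 + 8.13²/16) = 2.6704
Welch–Satterthwaite df ≈ 22.55
Two-sided p-value ≈ 0.0138
Since p ≈ 0.0138 < α = 0.025, reject H0; the evidence is statistically significant.

2.6704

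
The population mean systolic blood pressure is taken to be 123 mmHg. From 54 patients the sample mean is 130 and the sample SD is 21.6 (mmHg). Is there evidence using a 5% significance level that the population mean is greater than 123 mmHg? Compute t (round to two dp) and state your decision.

H0: μ = 123; H1: μ > 123 (one-sample t-test, right-tailed).
t = (x̄ − μ₀)/(s/√n) = (130 − 123)/(21.6/√54) = 2.38
df = n − 1 = 53
p-value = P(T ≥ 2.38) ≈ 0.0104
Since p ≈ 0.0104 < α = 0.05, reject H0; the evidence is statistically significant.

t = 2.38; reject H0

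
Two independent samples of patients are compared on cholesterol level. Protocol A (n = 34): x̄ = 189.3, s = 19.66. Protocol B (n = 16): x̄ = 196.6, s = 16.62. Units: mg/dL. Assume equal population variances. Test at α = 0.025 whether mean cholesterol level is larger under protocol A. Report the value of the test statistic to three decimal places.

-1.283

Let group 1 = protocol A, group 2 = protocol B. H0: μ_1 = μ_2; H1: μ_1 > μ_2 (two-sample pooled-variance t-test, right-tailed).
s_p² = [(34−1)·19.66² + (16−1)·16.62²]/(34+16−2) = 352.05
t = (189.3 − 196.6)/√[352.05·(1/34 + 1/16)] = -1.283
df = n₁ + n₂ − 2 = 48
p-value = P(T ≥ -1.283) ≈ 0.897
Since p ≈ 0.897 > α = 0.025, fail to reject H0; the data do not provide sufficient evidence against H0.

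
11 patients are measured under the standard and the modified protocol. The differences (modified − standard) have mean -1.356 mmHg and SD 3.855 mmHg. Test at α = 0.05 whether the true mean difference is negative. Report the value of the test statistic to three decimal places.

-1.167

H0: μ_d = 0; H1: μ_d < 0 (paired t-test on the differences, left-tailed).
t = d̄/(s_d/√n) = -1.356/(3.855/√11) = -1.167
df = n − 1 = 10
p-value = P(T ≤ -1.167) ≈ 0.135
Since p ≈ 0.135 > α = 0.05, fail to reject H0; the data do not provide sufficient evidence against H0.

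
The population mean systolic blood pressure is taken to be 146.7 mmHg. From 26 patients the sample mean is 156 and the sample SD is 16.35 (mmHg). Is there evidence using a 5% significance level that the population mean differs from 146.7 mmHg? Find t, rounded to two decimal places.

2.90

H0: μ = 146.7; H1: μ ≠ 146.7 (one-sample t-test, two-sided).
t = (x̄ − μ₀)/(s/√n) = (156 − 146.7)/(16.35/√26) = 2.90
df = n − 1 = 25
Two-sided p-value ≈ 0.0077
Since p ≈ 0.0077 < α = 0.05, reject H0; the data support H1.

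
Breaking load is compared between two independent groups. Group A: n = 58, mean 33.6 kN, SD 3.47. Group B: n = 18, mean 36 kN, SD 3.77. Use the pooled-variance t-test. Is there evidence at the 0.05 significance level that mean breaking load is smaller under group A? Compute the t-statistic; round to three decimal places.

-2.512

Let group 1 = group A, group 2 = group B. H0: μ_1 = μ_2; H1: μ_1 < μ_2 (two-sample pooled-variance t-test, left-tailed).
s_p² = [(58−1)·3.47² + (18−1)·3.77²]/(58+18−2) = 12.5399
t = (33.6 − 36)/√[12.5399·(1/58 + 1/18)] = -2.512
df = n₁ + n₂ − 2 = 74
p-value = P(T ≤ -2.512) ≈ 0.0071
Since p ≈ 0.0071 < α = 0.05, reject H0; the data support H1.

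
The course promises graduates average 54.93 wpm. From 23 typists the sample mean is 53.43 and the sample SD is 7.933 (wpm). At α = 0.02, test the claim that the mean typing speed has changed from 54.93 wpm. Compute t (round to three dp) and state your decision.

H0: μ = 54.93; H1: μ ≠ 54.93 (one-sample t-test, two-sided).
t = (x̄ − μ₀)/(s/√n) = (53.43 − 54.93)/(7.933/√23) = -0.907
df = n − 1 = 22
Two-sided p-value ≈ 0.374
Since p ≈ 0.374 > α = 0.02, fail to reject H0; the data do not provide sufficient evidence against H0.

t = -0.907; fail to reject H0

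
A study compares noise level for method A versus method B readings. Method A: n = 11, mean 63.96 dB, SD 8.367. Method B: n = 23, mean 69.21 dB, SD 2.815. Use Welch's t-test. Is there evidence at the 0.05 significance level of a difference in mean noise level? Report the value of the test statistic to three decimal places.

-2.027

Let group 1 = method A, group 2 = method B. H0: μ_1 = μ_2; H1: μ_1 ≠ μ_2 (Welch's two-sample t-test, two-sided).
t = (x̄_1 − x̄_2)/√(s_1²/n_1 + s_2²/n_2) = (63.96 − 69.21)/√(8.367²/11 + 2.815²/23) = -2.027
Welch–Satterthwaite df ≈ 11.10
Two-sided p-value ≈ 0.0674
Since p ≈ 0.0674 > α = 0.05, fail to reject H0; the evidence is not statistically significant.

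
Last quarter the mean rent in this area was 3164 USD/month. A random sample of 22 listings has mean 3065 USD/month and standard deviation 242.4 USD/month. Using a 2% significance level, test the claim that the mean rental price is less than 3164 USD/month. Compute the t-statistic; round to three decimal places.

-1.916

H0: μ = 3164; H1: μ < 3164 (one-sample t-test, left-tailed).
t = (x̄ − μ₀)/(s/√n) = (3065 − 3164)/(242.4/√22) = -1.916
df = n − 1 = 21
p-value = P(T ≤ -1.916) ≈ 0.035
Since p ≈ 0.035 > α = 0.02, fail to reject H0; the evidence is not statistically significant.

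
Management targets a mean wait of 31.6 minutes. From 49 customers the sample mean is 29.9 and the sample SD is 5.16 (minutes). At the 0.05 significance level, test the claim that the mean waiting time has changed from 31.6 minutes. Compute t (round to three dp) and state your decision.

H0: μ = 31.6; H1: μ ≠ 31.6 (one-sample t-test, two-sided).
t = (x̄ − μ₀)/(s/√n) = (29.9 − 31.6)/(5.16/√49) = -2.306
df = n − 1 = 48
Two-sided p-value ≈ 0.0255
Since p ≈ 0.0255 < α = 0.05, reject H0; the evidence is statistically significant.

t = -2.306; reject H0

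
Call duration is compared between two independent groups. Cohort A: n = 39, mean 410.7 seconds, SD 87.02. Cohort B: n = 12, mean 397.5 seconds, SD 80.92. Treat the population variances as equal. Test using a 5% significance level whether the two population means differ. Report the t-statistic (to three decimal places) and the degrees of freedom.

Let group 1 = cohort A, group 2 = cohort B. H0: μ_1 = μ_2; H1: μ_1 ≠ μ_2 (two-sample pooled-variance t-test, two-sided).
s_p² = [(39−1)·87.02² + (12−1)·80.92²]/(39+12−2) = 7342.51
t = (410.7 − 397.5)/√[7342.51·(1/39 + 1/12)] = 0.467
df = n₁ + n₂ − 2 = 49
Two-sided p-value ≈ 0.643
Since p ≈ 0.643 > α = 0.05, fail to reject H0; the evidence is not statistically significant.

t = 0.467, df = 49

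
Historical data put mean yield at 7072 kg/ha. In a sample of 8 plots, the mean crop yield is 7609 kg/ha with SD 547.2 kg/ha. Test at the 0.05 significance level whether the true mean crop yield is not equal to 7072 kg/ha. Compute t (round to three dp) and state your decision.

t = 2.776; reject H0

H0: μ = 7072; H1: μ ≠ 7072 (one-sample t-test, two-sided).
t = (x̄ − μ₀)/(s/√n) = (7609 − 7072)/(547.2/√8) = 2.776
df = n − 1 = 7
Two-sided p-value ≈ 0.0275
Since p ≈ 0.0275 < α = 0.05, reject H0; the evidence is statistically significant.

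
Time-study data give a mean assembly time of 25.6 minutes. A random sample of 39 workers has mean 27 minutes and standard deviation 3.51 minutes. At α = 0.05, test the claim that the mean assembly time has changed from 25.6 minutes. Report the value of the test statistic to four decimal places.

2.4909

H0: μ = 25.6; H1: μ ≠ 25.6 (one-sample t-test, two-sided).
t = (x̄ − μ₀)/(s/√n) = (27 − 25.6)/(3.51/√39) = 2.4909
df = n − 1 = 38
Two-sided p-value ≈ 0.0172
Since p ≈ 0.0172 < α = 0.05, reject H0; the data support H1.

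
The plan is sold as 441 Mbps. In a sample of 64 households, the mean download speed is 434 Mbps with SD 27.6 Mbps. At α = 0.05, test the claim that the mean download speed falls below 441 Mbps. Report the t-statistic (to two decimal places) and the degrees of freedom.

H0: μ = 441; H1: μ < 441 (one-sample t-test, left-tailed).
t = (x̄ − μ₀)/(s/√n) = (434 − 441)/(27.6/√64) = -2.03
df = n − 1 = 63
p-value = P(T ≤ -2.03) ≈ 0.0233
Since p ≈ 0.0233 < α = 0.05, reject H0; the evidence is statistically significant.

t = -2.03, df = 63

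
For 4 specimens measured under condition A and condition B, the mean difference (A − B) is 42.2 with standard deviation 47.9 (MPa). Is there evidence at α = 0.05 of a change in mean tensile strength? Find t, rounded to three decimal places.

H0: μ_d = 0; H1: μ_d ≠ 0 (paired t-test on the differences, two-sided).
t = d̄/(s_d/√n) = 42.2/(47.9/√4) = 1.762
df = n − 1 = 3
Two-sided p-value ≈ 0.176
Since p ≈ 0.176 > α = 0.05, fail to reject H0; the data do not provide sufficient evidence against H0.

1.762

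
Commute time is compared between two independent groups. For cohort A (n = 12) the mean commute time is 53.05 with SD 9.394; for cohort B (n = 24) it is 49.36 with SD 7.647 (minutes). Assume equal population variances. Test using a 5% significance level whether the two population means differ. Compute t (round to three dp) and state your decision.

t = 1.265; fail to reject H0

Let group 1 = cohort A, group 2 = cohort B. H0: μ_1 = μ_2; H1: μ_1 ≠ μ_2 (two-sample pooled-variance t-test, two-sided).
s_p² = [(12−1)·9.394² + (24−1)·7.647²]/(12+24−2) = 68.1083
t = (53.05 − 49.36)/√[68.1083·(1/12 + 1/24)] = 1.265
df = n₁ + n₂ − 2 = 34
Two-sided p-value ≈ 0.215
Since p ≈ 0.215 > α = 0.05, fail to reject H0; the data do not provide sufficient evidence against H0.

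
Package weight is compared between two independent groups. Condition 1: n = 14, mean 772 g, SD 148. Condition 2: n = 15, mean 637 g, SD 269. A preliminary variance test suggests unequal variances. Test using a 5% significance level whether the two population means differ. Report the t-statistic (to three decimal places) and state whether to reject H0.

t = 1.689; fail to reject H0

Let group 1 = condition 1, group 2 = condition 2. H0: μ_1 = μ_2; H1: μ_1 ≠ μ_2 (Welch's two-sample t-test, two-sided).
t = (x̄_1 − x̄_2)/√(s_1²/n_1 + s_2²/n_2) = (772 − 637)/√(148²/14 + 269²/15) = 1.689
Welch–Satterthwaite df ≈ 22.06
Two-sided p-value ≈ 0.1053
Since p ≈ 0.1053 > α = 0.05, fail to reject H0; the evidence is not statistically significant.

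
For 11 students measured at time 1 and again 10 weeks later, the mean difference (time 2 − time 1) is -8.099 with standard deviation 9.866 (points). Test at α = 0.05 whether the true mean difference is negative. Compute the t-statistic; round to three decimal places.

-2.723

H0: μ_d = 0; H1: μ_d < 0 (paired t-test on the differences, left-tailed).
t = d̄/(s_d/√n) = -8.099/(9.866/√11) = -2.723
df = n − 1 = 10
p-value = P(T ≤ -2.723) ≈ 0.0107
Since p ≈ 0.0107 < α = 0.05, reject H0; the data support H1.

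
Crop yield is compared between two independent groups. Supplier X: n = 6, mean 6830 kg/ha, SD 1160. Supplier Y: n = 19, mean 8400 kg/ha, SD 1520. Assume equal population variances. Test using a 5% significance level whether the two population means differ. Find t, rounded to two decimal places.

Let group 1 = supplier X, group 2 = supplier Y. H0: μ_1 = μ_2; H1: μ_1 ≠ μ_2 (two-sample pooled-variance t-test, two-sided).
s_p² = [(6−1)·1160² + (19−1)·1520²]/(6+19−2) = 2100660
t = (6830 − 8400)/√[2100660·(1/6 + 1/19)] = -2.31
df = n₁ + n₂ − 2 = 23
Two-sided p-value ≈ 0.030
Since p ≈ 0.030 < α = 0.05, reject H0; the data support H1.

-2.31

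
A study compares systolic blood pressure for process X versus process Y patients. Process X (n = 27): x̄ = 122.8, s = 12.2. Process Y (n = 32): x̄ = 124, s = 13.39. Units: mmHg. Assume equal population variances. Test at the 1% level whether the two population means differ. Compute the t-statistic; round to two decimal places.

-0.36

Let group 1 = process X, group 2 = process Y. H0: μ_1 = μ_2; H1: μ_1 ≠ μ_2 (two-sample pooled-variance t-test, two-sided).
s_p² = [(27−1)·12.2² + (32−1)·13.39²]/(27+32−2) = 165.402
t = (122.8 − 124)/√[165.402·(1/27 + 1/32)] = -0.36
df = n₁ + n₂ − 2 = 57
Two-sided p-value ≈ 0.722
Since p ≈ 0.722 > α = 0.01, fail to reject H0; the evidence is not statistically significant.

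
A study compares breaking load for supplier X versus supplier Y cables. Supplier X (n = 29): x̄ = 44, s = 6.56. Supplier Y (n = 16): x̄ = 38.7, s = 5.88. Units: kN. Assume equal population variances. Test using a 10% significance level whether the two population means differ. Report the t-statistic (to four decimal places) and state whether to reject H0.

Let group 1 = supplier X, group 2 = supplier Y. H0: μ_1 = μ_2; H1: μ_1 ≠ μ_2 (two-sample pooled-variance t-test, two-sided).
s_p² = [(29−1)·6.56² + (16−1)·5.88²]/(29+16−2) = 40.0827
t = (44 − 38.7)/√[40.0827·(1/29 + 1/16)] = 2.6881
df = n₁ + n₂ − 2 = 43
Two-sided p-value ≈ 0.0102
Since p ≈ 0.0102 < α = 0.1, reject H0; the data support H1.

t = 2.6881; reject H0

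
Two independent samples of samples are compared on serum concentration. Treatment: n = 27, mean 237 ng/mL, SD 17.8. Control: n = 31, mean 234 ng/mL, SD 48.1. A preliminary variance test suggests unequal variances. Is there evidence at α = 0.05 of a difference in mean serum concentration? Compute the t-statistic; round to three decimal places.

0.323

Let group 1 = treatment, group 2 = control. H0: μ_1 = μ_2; H1: μ_1 ≠ μ_2 (Welch's two-sample t-test, two-sided).
t = (x̄_1 − x̄_2)/√(s_1²/n_1 + s_2²/n_2) = (237 − 234)/√(17.8²/27 + 48.1²/31) = 0.323
Welch–Satterthwaite df ≈ 39.06
Two-sided p-value ≈ 0.749
Since p ≈ 0.749 > α = 0.05, fail to reject H0; the data do not provide sufficient evidence against H0.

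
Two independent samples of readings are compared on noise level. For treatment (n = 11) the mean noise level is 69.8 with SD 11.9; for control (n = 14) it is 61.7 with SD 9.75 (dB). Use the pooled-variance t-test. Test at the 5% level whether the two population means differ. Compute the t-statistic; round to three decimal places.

1.872

Let group 1 = treatment, group 2 = control. H0: μ_1 = μ_2; H1: μ_1 ≠ μ_2 (two-sample pooled-variance t-test, two-sided).
s_p² = [(11−1)·11.9² + (14−1)·9.75²]/(11+14−2) = 115.301
t = (69.8 − 61.7)/√[115.301·(1/11 + 1/14)] = 1.872
df = n₁ + n₂ − 2 = 23
Two-sided p-value ≈ 0.074
Since p ≈ 0.074 > α = 0.05, fail to reject H0; the evidence is not statistically significant.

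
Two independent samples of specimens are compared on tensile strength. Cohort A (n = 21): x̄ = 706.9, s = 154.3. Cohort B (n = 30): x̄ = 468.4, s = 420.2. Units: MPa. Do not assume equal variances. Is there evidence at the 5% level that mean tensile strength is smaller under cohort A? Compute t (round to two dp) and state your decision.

Let group 1 = cohort A, group 2 = cohort B. H0: μ_1 = μ_2; H1: μ_1 < μ_2 (Welch's two-sample t-test, left-tailed).
t = (x̄_1 − x̄_2)/√(s_1²/n_1 + s_2²/n_2) = (706.9 − 468.4)/√(154.3²/21 + 420.2²/30) = 2.85
Welch–Satterthwaite df ≈ 39.14
p-value = P(T ≤ 2.85) ≈ 0.997
Since p ≈ 0.997 > α = 0.05, fail to reject H0; the data do not provide sufficient evidence against H0.

t = 2.85; fail to reject H0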